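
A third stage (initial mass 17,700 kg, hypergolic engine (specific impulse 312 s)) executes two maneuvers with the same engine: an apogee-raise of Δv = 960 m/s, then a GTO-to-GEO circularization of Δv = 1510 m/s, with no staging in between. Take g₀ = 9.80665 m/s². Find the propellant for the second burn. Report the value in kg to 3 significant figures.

v_e = Isp · g₀ = 312 × 9.80665 = 3059.7 m/s.
After the first burn: m = 17700 × exp(−960/3059.7) = 17700 × 0.73070 = 12,933.4 kg.
After the second burn: m = 12,933.4 × exp(−1510/3059.7) = 12,933.4 × 0.61048 = 7,895.58 kg.
Second-burn propellant = 12,933.4 − 7,895.58 = 5,037.82 kg.

propellant for the second burn ≈ 5040 kg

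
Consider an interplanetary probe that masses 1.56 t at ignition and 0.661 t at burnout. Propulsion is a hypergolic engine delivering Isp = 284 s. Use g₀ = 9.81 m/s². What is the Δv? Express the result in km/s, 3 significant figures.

v_e = Isp · g₀ = 284 × 9.81 = 2786.0 m/s.
Δv = v_e · ln(m₀/m_f) = 2786.0 × ln(2.36) = 2786.0 × 0.8587 ≈ 2392.3 m/s.

Δv ≈ 2.39 km/s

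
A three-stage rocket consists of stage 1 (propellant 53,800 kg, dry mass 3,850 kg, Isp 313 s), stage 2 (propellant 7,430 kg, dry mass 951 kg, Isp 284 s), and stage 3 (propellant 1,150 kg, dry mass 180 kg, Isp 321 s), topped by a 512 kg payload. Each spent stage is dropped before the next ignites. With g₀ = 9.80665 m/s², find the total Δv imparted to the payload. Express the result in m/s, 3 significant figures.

Ignition mass of stage 1 = 53,800+3,850 + 7,430+951 + 1,150+180 + 512 = 67,873 kg.
Stage 1: m₀ = 67,873 kg, m_f = 67,873 − 53,800 = 14,073 kg; Δv = 313×9.80665×ln(4.823) = 3069.5×1.5734 ≈ 4829 m/s.
Stage 2: m₀ = 10,223 kg, m_f = 10,223 − 7,430 = 2,793 kg; Δv = 284×9.80665×ln(3.66) = 2785.1×1.2975 ≈ 3614 m/s.
Stage 3: m₀ = 1,842 kg, m_f = 1,842 − 1,150 = 692 kg; Δv = 321×9.80665×ln(2.662) = 3147.9×0.9790 ≈ 3082 m/s.
Total Δv = 4829 + 3614 + 3082 = 11525 m/s.

Δv ≈ 11500 m/s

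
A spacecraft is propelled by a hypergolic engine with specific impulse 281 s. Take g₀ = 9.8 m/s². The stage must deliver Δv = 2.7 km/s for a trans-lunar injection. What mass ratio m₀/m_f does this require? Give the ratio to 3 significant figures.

v_e = Isp · g₀ = 281 × 9.8 = 2753.8 m/s.
m₀/m_f = exp(Δv / v_e) = exp(2700 / 2753.8) = exp(0.9805) = 2.6657.

mass ratio ≈ 2.67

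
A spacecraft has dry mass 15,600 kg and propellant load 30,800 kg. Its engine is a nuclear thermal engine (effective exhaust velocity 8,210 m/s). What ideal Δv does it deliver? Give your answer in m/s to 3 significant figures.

m₀ = m_dry + m_prop = 15,600 + 30,800 = 46,400 kg.
Δv = v_e · ln(m₀/m_f) = 8210.0 × ln(2.974) = 8210.0 × 1.0900 ≈ 8949.1 m/s.

Δv ≈ 8950 m/s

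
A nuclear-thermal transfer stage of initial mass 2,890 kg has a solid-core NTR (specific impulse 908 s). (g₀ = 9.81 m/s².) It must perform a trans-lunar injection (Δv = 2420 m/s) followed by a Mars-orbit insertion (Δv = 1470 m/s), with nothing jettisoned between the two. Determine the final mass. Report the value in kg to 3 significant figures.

final mass ≈ 1870 kg

v_e = Isp · g₀ = 908 × 9.81 = 8907.5 m/s.
After the first burn: m = 2890 × exp(−2420/8907.5) = 2890 × 0.76210 = 2,202.47 kg.
After the second burn: m = 2,202.47 × exp(−1470/8907.5) = 2,202.47 × 0.84787 = 1,867.41 kg.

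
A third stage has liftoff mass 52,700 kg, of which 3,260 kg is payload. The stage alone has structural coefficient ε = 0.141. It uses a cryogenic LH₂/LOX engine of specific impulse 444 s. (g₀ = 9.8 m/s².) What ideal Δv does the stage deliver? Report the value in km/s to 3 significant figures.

Stage wet mass = m₀ − payload = 52,700 − 3,260 = 49,440 kg.
Stage dry mass = ε × stage wet mass = 0.141 × 49,440 = 6,971.04 kg.
Burnout mass m_f = stage dry + payload = 6,971.04 + 3,260 = 10,231.04 kg.
v_e = Isp · g₀ = 444 × 9.8 = 4351.2 m/s.
Using Δv = v_e ln(m₀/m_f): Δv = v_e · ln(52,700/10,231.04) = 4351.2 × ln(5.151) = 4351.2 × 1.6392 ≈ 7132 m/s.

Δv ≈ 7.13 km/s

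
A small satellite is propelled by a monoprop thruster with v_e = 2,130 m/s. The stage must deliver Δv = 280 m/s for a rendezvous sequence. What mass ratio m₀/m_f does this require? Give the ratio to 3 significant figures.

mass ratio ≈ 1.14

Rocket equation: m₀/m_f = exp(Δv / v_e) = exp(280 / 2130.0) = exp(0.1315) = 1.1405.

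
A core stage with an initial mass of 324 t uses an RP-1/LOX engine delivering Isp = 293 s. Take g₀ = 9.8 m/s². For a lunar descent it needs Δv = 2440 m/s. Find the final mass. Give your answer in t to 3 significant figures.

final mass ≈ 139 t

v_e = Isp · g₀ = 293 × 9.8 = 2871.4 m/s.
m₀/m_f = exp(Δv / v_e) = exp(2440 / 2871.4) = exp(0.8498) = 2.3391.
m_f = m₀ / 2.3391 = 324 / 2.3391 = 138.515 t.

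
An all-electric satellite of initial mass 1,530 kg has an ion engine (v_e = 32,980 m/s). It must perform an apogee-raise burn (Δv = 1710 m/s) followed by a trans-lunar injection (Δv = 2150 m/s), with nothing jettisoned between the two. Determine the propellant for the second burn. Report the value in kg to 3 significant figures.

After the first burn: m = 1530 × exp(−1710/32980.0) = 1530 × 0.94947 = 1,452.69 kg.
After the second burn: m = 1,452.69 × exp(−2150/32980.0) = 1,452.69 × 0.93689 = 1,361.01 kg.
Second-burn propellant = 1,452.69 − 1,361.01 = 91.68 kg.

propellant for the second burn ≈ 91.7 kg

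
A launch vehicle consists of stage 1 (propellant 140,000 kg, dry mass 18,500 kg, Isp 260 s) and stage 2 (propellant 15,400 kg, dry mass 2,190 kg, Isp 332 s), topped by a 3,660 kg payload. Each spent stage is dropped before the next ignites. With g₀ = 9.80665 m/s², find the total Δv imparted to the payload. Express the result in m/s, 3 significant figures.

Δv ≈ 8050 m/s

Ignition mass of stage 1 = 140,000+18,500 + 15,400+2,190 + 3,660 = 179,750 kg.
Stage 1: m₀ = 179,750 kg, m_f = 179,750 − 140,000 = 39,750 kg; Δv = 260×9.80665×ln(4.522) = 2549.7×1.5090 ≈ 3847 m/s.
Stage 2: m₀ = 21,250 kg, m_f = 21,250 − 15,400 = 5,850 kg; Δv = 332×9.80665×ln(3.632) = 3255.8×1.2899 ≈ 4200 m/s.
Total Δv = 3847 + 4200 = 8047 m/s.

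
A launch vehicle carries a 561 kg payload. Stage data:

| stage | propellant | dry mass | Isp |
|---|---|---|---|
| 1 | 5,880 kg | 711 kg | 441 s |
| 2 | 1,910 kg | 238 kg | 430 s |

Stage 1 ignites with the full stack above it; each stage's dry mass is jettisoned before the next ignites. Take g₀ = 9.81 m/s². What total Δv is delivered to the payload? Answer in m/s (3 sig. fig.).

Ignition mass of stage 1 = 5,880+711 + 1,910+238 + 561 = 9,300 kg.
Stage 1: m₀ = 9,300 kg, m_f = 9,300 − 5,880 = 3,420 kg; Δv = 441×9.81×ln(2.719) = 4326.2×1.0004 ≈ 4328 m/s.
Stage 2: m₀ = 2,709 kg, m_f = 2,709 − 1,910 = 799 kg; Δv = 430×9.81×ln(3.39) = 4218.3×1.2210 ≈ 5150 m/s.
Total Δv = 4328 + 5150 = 9478 m/s.

Δv ≈ 9480 m/s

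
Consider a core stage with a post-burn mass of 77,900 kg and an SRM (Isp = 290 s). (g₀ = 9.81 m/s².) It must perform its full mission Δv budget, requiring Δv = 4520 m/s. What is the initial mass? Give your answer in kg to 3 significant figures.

v_e = Isp · g₀ = 290 × 9.81 = 2844.9 m/s.
Rocket equation: m₀/m_f = exp(Δv / v_e) = exp(4520 / 2844.9) = exp(1.5888) = 4.8979.
m₀ = m_f × 4.8979 = 77,900 × 4.8979 = 381,546 kg.

initial mass ≈ 382000 kg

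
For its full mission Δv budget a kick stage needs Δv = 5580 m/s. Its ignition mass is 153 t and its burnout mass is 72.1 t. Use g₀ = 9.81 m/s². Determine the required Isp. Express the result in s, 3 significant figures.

ln(m₀/m_f) = ln(153000/72100) = ln(2.122) = 0.7524.
v_e = Δv / ln(m₀/m_f) = 5580 / 0.7524 = 7416.4 m/s.
Isp = v_e / g₀ = 7416.4 / 9.81 = 756.0 s.

Isp ≈ 756 s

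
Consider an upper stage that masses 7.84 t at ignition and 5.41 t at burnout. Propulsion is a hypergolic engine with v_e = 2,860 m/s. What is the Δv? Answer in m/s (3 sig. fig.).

Δv ≈ 1060 m/s

From the ideal rocket equation, Δv = v_e · ln(m₀/m_f) = 2860.0 × ln(1.449) = 2860.0 × 0.3710 ≈ 1061.0 m/s.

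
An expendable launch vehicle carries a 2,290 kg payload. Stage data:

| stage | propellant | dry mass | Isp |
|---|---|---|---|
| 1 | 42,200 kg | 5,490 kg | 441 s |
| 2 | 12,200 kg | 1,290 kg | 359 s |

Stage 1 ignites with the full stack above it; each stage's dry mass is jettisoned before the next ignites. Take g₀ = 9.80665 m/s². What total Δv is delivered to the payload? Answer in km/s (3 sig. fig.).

Δv ≈ 9.95 km/s

Ignition mass of stage 1 = 42,200+5,490 + 12,200+1,290 + 2,290 = 63,470 kg.
Stage 1: m₀ = 63,470 kg, m_f = 63,470 − 42,200 = 21,270 kg; Δv = 441×9.80665×ln(2.984) = 4324.7×1.0933 ≈ 4728 m/s.
Stage 2: m₀ = 15,780 kg, m_f = 15,780 − 12,200 = 3,580 kg; Δv = 359×9.80665×ln(4.408) = 3520.6×1.4834 ≈ 5222 m/s.
Total Δv = 4728 + 5222 = 9950 m/s.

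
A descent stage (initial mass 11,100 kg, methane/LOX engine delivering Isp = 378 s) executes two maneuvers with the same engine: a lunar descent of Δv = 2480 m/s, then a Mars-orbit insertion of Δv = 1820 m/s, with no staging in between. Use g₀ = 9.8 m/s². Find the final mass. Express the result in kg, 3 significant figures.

v_e = Isp · g₀ = 378 × 9.8 = 3704.4 m/s.
After the first burn: m = 11100 × exp(−2480/3704.4) = 11100 × 0.51198 = 5,682.98 kg.
After the second burn: m = 5,682.98 × exp(−1820/3704.4) = 5,682.98 × 0.61183 = 3,477.02 kg.

final mass ≈ 3480 kg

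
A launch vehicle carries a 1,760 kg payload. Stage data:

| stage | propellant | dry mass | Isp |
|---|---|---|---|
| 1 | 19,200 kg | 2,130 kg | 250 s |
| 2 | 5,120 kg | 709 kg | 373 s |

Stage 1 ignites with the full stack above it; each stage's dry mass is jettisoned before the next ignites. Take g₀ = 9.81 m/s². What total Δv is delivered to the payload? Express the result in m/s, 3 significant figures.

Ignition mass of stage 1 = 19,200+2,130 + 5,120+709 + 1,760 = 28,919 kg.
Stage 1: m₀ = 28,919 kg, m_f = 28,919 − 19,200 = 9,719 kg; Δv = 250×9.81×ln(2.976) = 2452.5×1.0904 ≈ 2674 m/s.
Stage 2: m₀ = 7,589 kg, m_f = 7,589 − 5,120 = 2,469 kg; Δv = 373×9.81×ln(3.074) = 3659.1×1.1229 ≈ 4109 m/s.
Total Δv = 2674 + 4109 = 6783 m/s.

Δv ≈ 6780 m/s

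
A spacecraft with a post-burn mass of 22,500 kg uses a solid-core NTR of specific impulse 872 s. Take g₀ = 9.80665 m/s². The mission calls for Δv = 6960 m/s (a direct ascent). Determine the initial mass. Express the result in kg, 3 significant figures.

initial mass ≈ 50800 kg

v_e = Isp · g₀ = 872 × 9.80665 = 8551.4 m/s.
From the ideal rocket equation, m₀/m_f = exp(Δv / v_e) = exp(6960 / 8551.4) = exp(0.8139) = 2.2567.
m₀ = m_f × 2.2567 = 22,500 × 2.2567 = 50,775.8 kg.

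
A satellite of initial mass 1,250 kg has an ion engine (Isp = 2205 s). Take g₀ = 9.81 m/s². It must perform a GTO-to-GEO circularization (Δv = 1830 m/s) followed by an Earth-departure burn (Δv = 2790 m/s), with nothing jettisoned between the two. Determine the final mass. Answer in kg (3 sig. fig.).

final mass ≈ 1010 kg

v_e = Isp · g₀ = 2205 × 9.81 = 21631.1 m/s.
After the first burn: m = 1250 × exp(−1830/21631.1) = 1250 × 0.91888 = 1,148.6 kg.
After the second burn: m = 1,148.6 × exp(−2790/21631.1) = 1,148.6 × 0.87899 = 1,009.61 kg.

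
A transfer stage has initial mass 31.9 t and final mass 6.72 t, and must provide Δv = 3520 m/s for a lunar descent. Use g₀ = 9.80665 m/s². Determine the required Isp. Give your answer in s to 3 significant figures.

ln(m₀/m_f) = ln(31900/6720) = ln(4.747) = 1.5575.
v_e = Δv / ln(m₀/m_f) = 3520 / 1.5575 = 2260.0 m/s.
Isp = v_e / g₀ = 2260.0 / 9.80665 = 230.5 s.

Isp ≈ 230 s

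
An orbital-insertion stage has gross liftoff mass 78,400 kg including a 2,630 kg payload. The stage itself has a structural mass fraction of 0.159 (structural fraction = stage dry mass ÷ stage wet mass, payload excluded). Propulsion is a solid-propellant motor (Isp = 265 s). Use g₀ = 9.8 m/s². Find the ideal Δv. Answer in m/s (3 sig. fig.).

Stage wet mass = m₀ − payload = 78,400 − 2,630 = 75,770 kg.
Stage dry mass = ε × stage wet mass = 0.159 × 75,770 = 12,047.4 kg.
Burnout mass m_f = stage dry + payload = 12,047.4 + 2,630 = 14,677.4 kg.
v_e = Isp · g₀ = 265 × 9.8 = 2597.0 m/s.
Rocket equation: Δv = v_e · ln(78,400/14,677.4) = 2597.0 × ln(5.342) = 2597.0 × 1.6755 ≈ 4351 m/s.

Δv ≈ 4350 m/s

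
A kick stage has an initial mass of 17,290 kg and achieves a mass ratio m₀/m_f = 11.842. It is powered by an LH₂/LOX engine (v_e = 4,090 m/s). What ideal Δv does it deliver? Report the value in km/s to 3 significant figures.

Δv ≈ 10.1 km/s

By the Tsiolkovsky rocket equation, Δv = v_e · ln(11.842) = 4090.0 × 2.4717 ≈ 10109.1 m/s.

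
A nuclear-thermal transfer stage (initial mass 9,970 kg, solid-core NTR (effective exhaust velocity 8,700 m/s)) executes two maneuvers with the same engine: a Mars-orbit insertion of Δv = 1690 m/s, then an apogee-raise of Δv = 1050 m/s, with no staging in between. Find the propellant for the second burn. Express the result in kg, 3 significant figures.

propellant for the second burn ≈ 933 kg

After the first burn: m = 9970 × exp(−1690/8700.0) = 9970 × 0.82345 = 8,209.8 kg.
After the second burn: m = 8,209.8 × exp(−1050/8700.0) = 8,209.8 × 0.88631 = 7,276.43 kg.
Second-burn propellant = 8,209.8 − 7,276.43 = 933.37 kg.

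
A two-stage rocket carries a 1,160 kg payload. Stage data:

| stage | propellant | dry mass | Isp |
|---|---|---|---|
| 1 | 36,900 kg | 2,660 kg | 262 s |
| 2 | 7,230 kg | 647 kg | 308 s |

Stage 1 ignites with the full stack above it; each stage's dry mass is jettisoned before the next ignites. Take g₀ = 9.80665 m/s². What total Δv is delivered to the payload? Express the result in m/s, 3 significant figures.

Δv ≈ 8520 m/s

Ignition mass of stage 1 = 36,900+2,660 + 7,230+647 + 1,160 = 48,597 kg.
Stage 1: m₀ = 48,597 kg, m_f = 48,597 − 36,900 = 11,697 kg; Δv = 262×9.80665×ln(4.155) = 2569.3×1.4242 ≈ 3659 m/s.
Stage 2: m₀ = 9,037 kg, m_f = 9,037 − 7,230 = 1,807 kg; Δv = 308×9.80665×ln(5.001) = 3020.4×1.6097 ≈ 4862 m/s.
Total Δv = 3659 + 4862 = 8521 m/s.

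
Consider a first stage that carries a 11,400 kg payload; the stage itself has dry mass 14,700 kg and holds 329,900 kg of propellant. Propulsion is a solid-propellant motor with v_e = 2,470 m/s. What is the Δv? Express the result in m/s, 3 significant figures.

Δv ≈ 6450 m/s

m₀ = payload + dry + propellant = 11,400 + 14,700 + 329,900 = 356,000 kg.
m_f = payload + dry = 11,400 + 14,700 = 26,100 kg.
By the Tsiolkovsky rocket equation, Δv = v_e · ln(m₀/m_f) = 2470.0 × ln(13.64) = 2470.0 × 2.6130 ≈ 6454.1 m/s.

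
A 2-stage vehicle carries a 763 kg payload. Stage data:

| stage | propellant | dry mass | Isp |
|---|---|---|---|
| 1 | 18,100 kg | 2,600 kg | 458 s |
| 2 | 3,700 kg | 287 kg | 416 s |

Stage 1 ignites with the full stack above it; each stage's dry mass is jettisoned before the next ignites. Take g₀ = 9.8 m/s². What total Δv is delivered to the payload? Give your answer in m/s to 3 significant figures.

Ignition mass of stage 1 = 18,100+2,600 + 3,700+287 + 763 = 25,450 kg.
Stage 1: m₀ = 25,450 kg, m_f = 25,450 − 18,100 = 7,350 kg; Δv = 458×9.8×ln(3.463) = 4488.4×1.2420 ≈ 5575 m/s.
Stage 2: m₀ = 4,750 kg, m_f = 4,750 − 3,700 = 1,050 kg; Δv = 416×9.8×ln(4.524) = 4076.8×1.5094 ≈ 6153 m/s.
Total Δv = 5575 + 6153 = 11728 m/s.

Δv ≈ 11700 m/s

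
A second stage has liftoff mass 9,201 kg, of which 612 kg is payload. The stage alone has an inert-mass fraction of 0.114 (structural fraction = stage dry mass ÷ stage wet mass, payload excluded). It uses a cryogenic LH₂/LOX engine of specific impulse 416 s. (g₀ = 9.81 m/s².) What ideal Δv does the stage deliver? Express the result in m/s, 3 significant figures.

Δv ≈ 7160 m/s

Stage wet mass = m₀ − payload = 9,201 − 612 = 8,589 kg.
Stage dry mass = ε × stage wet mass = 0.114 × 8,589 = 979.146 kg.
Burnout mass m_f = stage dry + payload = 979.146 + 612 = 1,591.146 kg.
v_e = Isp · g₀ = 416 × 9.81 = 4081.0 m/s.
Δv = v_e · ln(9,201/1,591.146) = 4081.0 × ln(5.783) = 4081.0 × 1.7549 ≈ 7162 m/s.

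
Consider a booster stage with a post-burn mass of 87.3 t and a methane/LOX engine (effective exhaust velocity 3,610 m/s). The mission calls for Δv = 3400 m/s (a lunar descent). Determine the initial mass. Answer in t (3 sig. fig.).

Rocket equation: m₀/m_f = exp(Δv / v_e) = exp(3400 / 3610.0) = exp(0.9418) = 2.5647.
m₀ = m_f × 2.5647 = 87.3 × 2.5647 = 223.898 t.

initial mass ≈ 224 t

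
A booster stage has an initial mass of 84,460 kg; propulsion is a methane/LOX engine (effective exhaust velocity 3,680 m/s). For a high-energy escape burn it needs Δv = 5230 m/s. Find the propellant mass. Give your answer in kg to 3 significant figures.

Rocket equation: m₀/m_f = exp(Δv / v_e) = exp(5230 / 3680.0) = exp(1.4212) = 4.1421.
m_f = 84,460 / 4.1421 = 20,390.6 kg, so propellant = m₀ − m_f = 84,460 − 20,390.6 = 64,069.4 kg.

propellant mass ≈ 64100 kg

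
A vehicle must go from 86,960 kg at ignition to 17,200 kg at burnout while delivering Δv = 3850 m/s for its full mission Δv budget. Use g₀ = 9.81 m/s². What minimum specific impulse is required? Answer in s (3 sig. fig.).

ln(m₀/m_f) = ln(86960/17200) = ln(5.056) = 1.6205.
v_e = Δv / ln(m₀/m_f) = 3850 / 1.6205 = 2375.8 m/s.
Isp = v_e / g₀ = 2375.8 / 9.81 = 242.2 s.

Isp ≈ 242 s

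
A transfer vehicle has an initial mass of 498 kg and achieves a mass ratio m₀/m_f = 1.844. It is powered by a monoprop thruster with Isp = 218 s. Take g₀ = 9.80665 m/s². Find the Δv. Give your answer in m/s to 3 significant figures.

Δv ≈ 1310 m/s

v_e = Isp · g₀ = 218 × 9.80665 = 2137.8 m/s.
Δv = v_e · ln(1.844) = 2137.8 × 0.6119 ≈ 1308.2 m/s.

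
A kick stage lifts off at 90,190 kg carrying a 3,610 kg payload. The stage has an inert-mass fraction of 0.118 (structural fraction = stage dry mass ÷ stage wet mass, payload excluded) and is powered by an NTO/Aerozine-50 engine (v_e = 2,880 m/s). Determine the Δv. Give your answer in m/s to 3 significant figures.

Δv ≈ 5400 m/s

Stage wet mass = m₀ − payload = 90,190 − 3,610 = 86,580 kg.
Stage dry mass = ε × stage wet mass = 0.118 × 86,580 = 10,216.4 kg.
Burnout mass m_f = stage dry + payload = 10,216.4 + 3,610 = 13,826.4 kg.
Δv = v_e · ln(90,190/13,826.4) = 2880.0 × ln(6.523) = 2880.0 × 1.8753 ≈ 5401 m/s.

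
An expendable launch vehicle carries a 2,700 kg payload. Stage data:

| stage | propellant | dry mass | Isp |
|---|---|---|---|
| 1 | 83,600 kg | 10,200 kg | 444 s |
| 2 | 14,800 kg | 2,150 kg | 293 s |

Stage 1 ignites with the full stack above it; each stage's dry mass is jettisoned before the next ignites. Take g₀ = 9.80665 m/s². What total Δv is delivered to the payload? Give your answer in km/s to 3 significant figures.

Δv ≈ 9.83 km/s

Ignition mass of stage 1 = 83,600+10,200 + 14,800+2,150 + 2,700 = 113,450 kg.
Stage 1: m₀ = 113,450 kg, m_f = 113,450 − 83,600 = 29,850 kg; Δv = 444×9.80665×ln(3.801) = 4354.2×1.3352 ≈ 5814 m/s.
Stage 2: m₀ = 19,650 kg, m_f = 19,650 − 14,800 = 4,850 kg; Δv = 293×9.80665×ln(4.052) = 2873.3×1.3991 ≈ 4020 m/s.
Total Δv = 5814 + 4020 = 9834 m/s.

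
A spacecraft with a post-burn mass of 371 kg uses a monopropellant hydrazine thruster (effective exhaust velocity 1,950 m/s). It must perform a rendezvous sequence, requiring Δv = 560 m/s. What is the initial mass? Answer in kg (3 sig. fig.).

Rocket equation: m₀/m_f = exp(Δv / v_e) = exp(560 / 1950.0) = exp(0.2872) = 1.3327.
m₀ = m_f × 1.3327 = 371 × 1.3327 = 494.432 kg.

initial mass ≈ 494 kg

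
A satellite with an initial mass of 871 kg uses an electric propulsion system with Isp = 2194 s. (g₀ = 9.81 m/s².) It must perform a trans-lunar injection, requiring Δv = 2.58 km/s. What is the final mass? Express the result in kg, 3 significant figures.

v_e = Isp · g₀ = 2194 × 9.81 = 21523.1 m/s.
m₀/m_f = exp(Δv / v_e) = exp(2580 / 21523.1) = exp(0.1199) = 1.1274.
m_f = m₀ / 1.1274 = 871 / 1.1274 = 772.574 kg.

final mass ≈ 773 kg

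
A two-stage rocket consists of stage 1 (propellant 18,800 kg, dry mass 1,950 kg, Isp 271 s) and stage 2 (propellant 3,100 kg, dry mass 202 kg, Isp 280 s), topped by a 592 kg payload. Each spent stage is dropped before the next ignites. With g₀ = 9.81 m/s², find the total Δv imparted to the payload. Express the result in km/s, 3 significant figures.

Δv ≈ 8.19 km/s

Ignition mass of stage 1 = 18,800+1,950 + 3,100+202 + 592 = 24,644 kg.
Stage 1: m₀ = 24,644 kg, m_f = 24,644 − 18,800 = 5,844 kg; Δv = 271×9.81×ln(4.217) = 2658.5×1.4391 ≈ 3826 m/s.
Stage 2: m₀ = 3,894 kg, m_f = 3,894 − 3,100 = 794 kg; Δv = 280×9.81×ln(4.904) = 2746.8×1.5901 ≈ 4368 m/s.
Total Δv = 3826 + 4368 = 8194 m/s.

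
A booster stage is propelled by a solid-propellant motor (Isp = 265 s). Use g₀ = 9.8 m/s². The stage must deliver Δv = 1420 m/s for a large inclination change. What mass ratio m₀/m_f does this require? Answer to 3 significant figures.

v_e = Isp · g₀ = 265 × 9.8 = 2597.0 m/s.
Rocket equation: m₀/m_f = exp(Δv / v_e) = exp(1420 / 2597.0) = exp(0.5468) = 1.7277.

mass ratio ≈ 1.73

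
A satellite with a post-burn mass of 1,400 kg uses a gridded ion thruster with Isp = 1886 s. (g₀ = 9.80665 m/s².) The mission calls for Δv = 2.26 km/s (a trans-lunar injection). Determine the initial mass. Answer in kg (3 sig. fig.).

v_e = Isp · g₀ = 1886 × 9.80665 = 18495.3 m/s.
Using Δv = v_e ln(m₀/m_f): m₀/m_f = exp(Δv / v_e) = exp(2260 / 18495.3) = exp(0.1222) = 1.1300.
m₀ = m_f × 1.1300 = 1,400 × 1.1300 = 1,582 kg.

initial mass ≈ 1580 kg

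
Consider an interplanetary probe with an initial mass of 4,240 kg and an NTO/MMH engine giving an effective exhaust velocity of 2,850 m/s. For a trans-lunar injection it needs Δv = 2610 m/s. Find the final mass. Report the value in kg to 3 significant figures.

Rocket equation: m₀/m_f = exp(Δv / v_e) = exp(2610 / 2850.0) = exp(0.9158) = 2.4987.
m_f = m₀ / 2.4987 = 4,240 / 2.4987 = 1,696.88 kg.

final mass ≈ 1700 kg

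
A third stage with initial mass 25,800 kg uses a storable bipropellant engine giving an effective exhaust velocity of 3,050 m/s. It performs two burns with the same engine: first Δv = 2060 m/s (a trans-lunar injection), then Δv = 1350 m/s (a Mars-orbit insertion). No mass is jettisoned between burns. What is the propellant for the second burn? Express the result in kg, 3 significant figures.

After the first burn: m = 25800 × exp(−2060/3050.0) = 25800 × 0.50895 = 13,130.9 kg.
After the second burn: m = 13,130.9 × exp(−1350/3050.0) = 13,130.9 × 0.64235 = 8,434.63 kg.
Second-burn propellant = 13,130.9 − 8,434.63 = 4,696.27 kg.

propellant for the second burn ≈ 4700 kg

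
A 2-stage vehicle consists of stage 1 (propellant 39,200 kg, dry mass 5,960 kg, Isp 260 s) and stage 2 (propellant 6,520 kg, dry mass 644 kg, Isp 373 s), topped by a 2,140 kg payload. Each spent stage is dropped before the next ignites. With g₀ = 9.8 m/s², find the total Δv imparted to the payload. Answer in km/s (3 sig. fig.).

Ignition mass of stage 1 = 39,200+5,960 + 6,520+644 + 2,140 = 54,464 kg.
Stage 1: m₀ = 54,464 kg, m_f = 54,464 − 39,200 = 15,264 kg; Δv = 260×9.8×ln(3.568) = 2548.0×1.2720 ≈ 3241 m/s.
Stage 2: m₀ = 9,304 kg, m_f = 9,304 − 6,520 = 2,784 kg; Δv = 373×9.8×ln(3.342) = 3655.4×1.2066 ≈ 4410 m/s.
Total Δv = 3241 + 4410 = 7651 m/s.

Δv ≈ 7.65 km/s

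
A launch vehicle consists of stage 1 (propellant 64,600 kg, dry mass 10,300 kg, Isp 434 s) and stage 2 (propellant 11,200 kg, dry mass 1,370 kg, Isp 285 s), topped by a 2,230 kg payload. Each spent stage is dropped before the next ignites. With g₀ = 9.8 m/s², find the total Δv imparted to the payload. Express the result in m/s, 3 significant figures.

Δv ≈ 9370 m/s

Ignition mass of stage 1 = 64,600+10,300 + 11,200+1,370 + 2,230 = 89,700 kg.
Stage 1: m₀ = 89,700 kg, m_f = 89,700 − 64,600 = 25,100 kg; Δv = 434×9.8×ln(3.574) = 4253.2×1.2736 ≈ 5417 m/s.
Stage 2: m₀ = 14,800 kg, m_f = 14,800 − 11,200 = 3,600 kg; Δv = 285×9.8×ln(4.111) = 2793.0×1.4137 ≈ 3948 m/s.
Total Δv = 5417 + 3948 = 9365 m/s.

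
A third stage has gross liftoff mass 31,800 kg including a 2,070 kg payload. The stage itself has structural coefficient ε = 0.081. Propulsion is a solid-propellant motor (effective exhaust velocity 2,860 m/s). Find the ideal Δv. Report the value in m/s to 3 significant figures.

Stage wet mass = m₀ − payload = 31,800 − 2,070 = 29,730 kg.
Stage dry mass = ε × stage wet mass = 0.081 × 29,730 = 2,408.13 kg.
Burnout mass m_f = stage dry + payload = 2,408.13 + 2,070 = 4,478.13 kg.
Δv = v_e · ln(31,800/4,478.13) = 2860.0 × ln(7.101) = 2860.0 × 1.9603 ≈ 5606 m/s.

Δv ≈ 5610 m/s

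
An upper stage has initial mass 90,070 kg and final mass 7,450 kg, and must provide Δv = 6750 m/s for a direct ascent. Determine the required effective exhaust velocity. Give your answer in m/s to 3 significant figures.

v_e ≈ 2710 m/s

ln(m₀/m_f) = ln(90070/7450) = ln(12.09) = 2.4924.
By the Tsiolkovsky rocket equation, v_e = Δv / ln(m₀/m_f) = 6750 / 2.4924 = 2708.3 m/s.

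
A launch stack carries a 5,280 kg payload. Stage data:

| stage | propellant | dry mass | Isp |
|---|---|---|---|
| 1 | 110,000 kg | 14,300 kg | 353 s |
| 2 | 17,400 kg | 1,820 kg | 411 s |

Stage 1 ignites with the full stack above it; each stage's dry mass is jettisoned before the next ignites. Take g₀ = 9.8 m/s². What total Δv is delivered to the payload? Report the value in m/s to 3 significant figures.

Ignition mass of stage 1 = 110,000+14,300 + 17,400+1,820 + 5,280 = 148,800 kg.
Stage 1: m₀ = 148,800 kg, m_f = 148,800 − 110,000 = 38,800 kg; Δv = 353×9.8×ln(3.835) = 3459.4×1.3442 ≈ 4650 m/s.
Stage 2: m₀ = 24,500 kg, m_f = 24,500 − 17,400 = 7,100 kg; Δv = 411×9.8×ln(3.451) = 4027.8×1.2386 ≈ 4989 m/s.
Total Δv = 4650 + 4989 = 9639 m/s.

Δv ≈ 9640 m/s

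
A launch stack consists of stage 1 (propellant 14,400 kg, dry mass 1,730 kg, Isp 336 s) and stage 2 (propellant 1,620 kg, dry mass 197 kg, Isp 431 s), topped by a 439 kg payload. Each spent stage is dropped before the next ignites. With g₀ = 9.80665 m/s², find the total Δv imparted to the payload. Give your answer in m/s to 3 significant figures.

Ignition mass of stage 1 = 14,400+1,730 + 1,620+197 + 439 = 18,386 kg.
Stage 1: m₀ = 18,386 kg, m_f = 18,386 − 14,400 = 3,986 kg; Δv = 336×9.80665×ln(4.613) = 3295.0×1.5288 ≈ 5037 m/s.
Stage 2: m₀ = 2,256 kg, m_f = 2,256 − 1,620 = 636 kg; Δv = 431×9.80665×ln(3.547) = 4226.7×1.2662 ≈ 5352 m/s.
Total Δv = 5037 + 5352 = 10389 m/s.

Δv ≈ 10400 m/s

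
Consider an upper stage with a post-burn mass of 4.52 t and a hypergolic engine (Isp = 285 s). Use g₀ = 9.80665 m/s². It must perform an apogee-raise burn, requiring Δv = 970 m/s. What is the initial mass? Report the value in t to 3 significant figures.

initial mass ≈ 6.40 t

v_e = Isp · g₀ = 285 × 9.80665 = 2794.9 m/s.
From the ideal rocket equation, m₀/m_f = exp(Δv / v_e) = exp(970 / 2794.9) = exp(0.3471) = 1.4149.
m₀ = m_f × 1.4149 = 4.52 × 1.4149 = 6.39535 t.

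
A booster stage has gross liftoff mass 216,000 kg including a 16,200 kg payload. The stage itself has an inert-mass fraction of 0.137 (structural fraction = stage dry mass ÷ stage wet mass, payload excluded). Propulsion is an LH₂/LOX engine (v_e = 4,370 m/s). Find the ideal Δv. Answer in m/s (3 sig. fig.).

Stage wet mass = m₀ − payload = 216,000 − 16,200 = 199,800 kg.
Stage dry mass = ε × stage wet mass = 0.137 × 199,800 = 27,372.6 kg.
Burnout mass m_f = stage dry + payload = 27,372.6 + 16,200 = 43,572.6 kg.
Δv = v_e · ln(216,000/43,572.6) = 4370.0 × ln(4.957) = 4370.0 × 1.6008 ≈ 6996 m/s.

Δv ≈ 7000 m/s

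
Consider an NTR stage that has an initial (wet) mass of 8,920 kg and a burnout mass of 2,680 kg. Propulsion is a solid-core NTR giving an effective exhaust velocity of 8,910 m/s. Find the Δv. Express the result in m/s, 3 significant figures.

Δv ≈ 10700 m/s

Δv = v_e · ln(m₀/m_f) = 8910.0 × ln(3.328) = 8910.0 × 1.2025 ≈ 10714.1 m/s.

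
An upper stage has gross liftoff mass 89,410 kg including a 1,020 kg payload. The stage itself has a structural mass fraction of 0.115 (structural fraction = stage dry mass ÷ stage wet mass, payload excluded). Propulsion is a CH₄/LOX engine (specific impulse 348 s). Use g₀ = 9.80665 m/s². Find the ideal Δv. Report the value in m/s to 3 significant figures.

Δv ≈ 7090 m/s

Stage wet mass = m₀ − payload = 89,410 − 1,020 = 88,390 kg.
Stage dry mass = ε × stage wet mass = 0.115 × 88,390 = 10,164.9 kg.
Burnout mass m_f = stage dry + payload = 10,164.9 + 1,020 = 11,184.9 kg.
v_e = Isp · g₀ = 348 × 9.80665 = 3412.7 m/s.
Δv = v_e · ln(89,410/11,184.9) = 3412.7 × ln(7.994) = 3412.7 × 2.0787 ≈ 7094 m/s.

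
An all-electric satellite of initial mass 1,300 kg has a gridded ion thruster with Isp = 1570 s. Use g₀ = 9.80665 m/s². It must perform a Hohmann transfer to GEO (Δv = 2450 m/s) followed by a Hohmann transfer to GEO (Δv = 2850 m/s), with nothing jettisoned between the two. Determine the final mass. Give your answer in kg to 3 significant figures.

v_e = Isp · g₀ = 1570 × 9.80665 = 15396.4 m/s.
After the first burn: m = 1300 × exp(−2450/15396.4) = 1300 × 0.85289 = 1,108.76 kg.
After the second burn: m = 1,108.76 × exp(−2850/15396.4) = 1,108.76 × 0.83101 = 921.391 kg.

final mass ≈ 921 kg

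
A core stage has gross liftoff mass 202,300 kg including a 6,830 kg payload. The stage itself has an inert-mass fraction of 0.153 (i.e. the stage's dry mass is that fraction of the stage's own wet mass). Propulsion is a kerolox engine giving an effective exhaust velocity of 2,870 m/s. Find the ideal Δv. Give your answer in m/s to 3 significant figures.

Δv ≈ 4900 m/s

Stage wet mass = m₀ − payload = 202,300 − 6,830 = 195,470 kg.
Stage dry mass = ε × stage wet mass = 0.153 × 195,470 = 29,906.9 kg.
Burnout mass m_f = stage dry + payload = 29,906.9 + 6,830 = 36,736.9 kg.
Rocket equation: Δv = v_e · ln(202,300/36,736.9) = 2870.0 × ln(5.507) = 2870.0 × 1.7060 ≈ 4896 m/s.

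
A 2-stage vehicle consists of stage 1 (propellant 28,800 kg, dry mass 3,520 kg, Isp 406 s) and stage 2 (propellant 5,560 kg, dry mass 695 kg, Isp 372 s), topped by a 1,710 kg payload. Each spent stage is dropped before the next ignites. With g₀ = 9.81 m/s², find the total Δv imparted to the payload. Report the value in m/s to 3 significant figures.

Ignition mass of stage 1 = 28,800+3,520 + 5,560+695 + 1,710 = 40,285 kg.
Stage 1: m₀ = 40,285 kg, m_f = 40,285 − 28,800 = 11,485 kg; Δv = 406×9.81×ln(3.508) = 3982.9×1.2549 ≈ 4998 m/s.
Stage 2: m₀ = 7,965 kg, m_f = 7,965 − 5,560 = 2,405 kg; Δv = 372×9.81×ln(3.312) = 3649.3×1.1975 ≈ 4370 m/s.
Total Δv = 4998 + 4370 = 9368 m/s.

Δv ≈ 9370 m/s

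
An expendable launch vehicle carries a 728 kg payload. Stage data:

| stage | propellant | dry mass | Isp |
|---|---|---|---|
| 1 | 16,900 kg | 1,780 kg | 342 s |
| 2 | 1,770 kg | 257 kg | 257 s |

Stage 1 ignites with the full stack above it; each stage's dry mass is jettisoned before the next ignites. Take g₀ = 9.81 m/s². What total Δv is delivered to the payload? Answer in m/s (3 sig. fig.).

Δv ≈ 7800 m/s

Ignition mass of stage 1 = 16,900+1,780 + 1,770+257 + 728 = 21,435 kg.
Stage 1: m₀ = 21,435 kg, m_f = 21,435 − 16,900 = 4,535 kg; Δv = 342×9.81×ln(4.727) = 3355.0×1.5532 ≈ 5211 m/s.
Stage 2: m₀ = 2,755 kg, m_f = 2,755 − 1,770 = 985 kg; Δv = 257×9.81×ln(2.797) = 2521.2×1.0285 ≈ 2593 m/s.
Total Δv = 5211 + 2593 = 7804 m/s.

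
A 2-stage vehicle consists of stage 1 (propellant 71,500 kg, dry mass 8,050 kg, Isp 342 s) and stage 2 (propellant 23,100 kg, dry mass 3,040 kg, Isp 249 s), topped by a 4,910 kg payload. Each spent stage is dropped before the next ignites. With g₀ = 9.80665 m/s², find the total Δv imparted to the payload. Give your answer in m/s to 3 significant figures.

Δv ≈ 6810 m/s

Ignition mass of stage 1 = 71,500+8,050 + 23,100+3,040 + 4,910 = 110,600 kg.
Stage 1: m₀ = 110,600 kg, m_f = 110,600 − 71,500 = 39,100 kg; Δv = 342×9.80665×ln(2.829) = 3353.9×1.0398 ≈ 3487 m/s.
Stage 2: m₀ = 31,050 kg, m_f = 31,050 − 23,100 = 7,950 kg; Δv = 249×9.80665×ln(3.906) = 2441.9×1.3624 ≈ 3327 m/s.
Total Δv = 3487 + 3327 = 6814 m/s.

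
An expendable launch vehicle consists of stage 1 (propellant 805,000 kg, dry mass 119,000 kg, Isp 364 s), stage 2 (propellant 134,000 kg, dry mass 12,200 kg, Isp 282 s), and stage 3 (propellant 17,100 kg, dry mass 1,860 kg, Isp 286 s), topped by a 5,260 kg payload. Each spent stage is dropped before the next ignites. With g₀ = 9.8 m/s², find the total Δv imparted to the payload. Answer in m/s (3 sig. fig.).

Ignition mass of stage 1 = 805,000+119,000 + 134,000+12,200 + 17,100+1,860 + 5,260 = 1,094,420 kg.
Stage 1: m₀ = 1,094,420 kg, m_f = 1,094,420 − 805,000 = 289,420 kg; Δv = 364×9.8×ln(3.781) = 3567.2×1.3301 ≈ 4745 m/s.
Stage 2: m₀ = 170,420 kg, m_f = 170,420 − 134,000 = 36,420 kg; Δv = 282×9.8×ln(4.679) = 2763.6×1.5431 ≈ 4265 m/s.
Stage 3: m₀ = 24,220 kg, m_f = 24,220 − 17,100 = 7,120 kg; Δv = 286×9.8×ln(3.402) = 2802.8×1.2243 ≈ 3431 m/s.
Total Δv = 4745 + 4265 + 3431 = 12441 m/s.

Δv ≈ 12400 m/s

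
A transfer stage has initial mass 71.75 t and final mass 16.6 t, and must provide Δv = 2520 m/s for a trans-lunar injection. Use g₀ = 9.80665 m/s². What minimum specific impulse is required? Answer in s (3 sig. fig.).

ln(m₀/m_f) = ln(71750/16600) = ln(4.322) = 1.4638.
By the Tsiolkovsky rocket equation, v_e = Δv / ln(m₀/m_f) = 2520 / 1.4638 = 1721.6 m/s.
Isp = v_e / g₀ = 1721.6 / 9.80665 = 175.6 s.

Isp ≈ 176 s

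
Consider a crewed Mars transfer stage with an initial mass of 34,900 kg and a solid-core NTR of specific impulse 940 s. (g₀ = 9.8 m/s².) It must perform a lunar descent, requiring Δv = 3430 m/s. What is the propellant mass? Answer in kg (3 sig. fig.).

propellant mass ≈ 10800 kg

v_e = Isp · g₀ = 940 × 9.8 = 9212.0 m/s.
From the ideal rocket equation, m₀/m_f = exp(Δv / v_e) = exp(3430 / 9212.0) = exp(0.3723) = 1.4511.
m_f = 34,900 / 1.4511 = 24,050.7 kg, so propellant = m₀ − m_f = 34,900 − 24,050.7 = 10,849.3 kg.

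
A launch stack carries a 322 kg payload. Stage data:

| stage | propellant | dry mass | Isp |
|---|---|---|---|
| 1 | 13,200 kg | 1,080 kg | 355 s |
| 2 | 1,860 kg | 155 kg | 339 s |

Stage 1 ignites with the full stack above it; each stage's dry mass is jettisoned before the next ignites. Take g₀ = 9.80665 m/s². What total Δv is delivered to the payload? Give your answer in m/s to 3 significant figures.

Ignition mass of stage 1 = 13,200+1,080 + 1,860+155 + 322 = 16,617 kg.
Stage 1: m₀ = 16,617 kg, m_f = 16,617 − 13,200 = 3,417 kg; Δv = 355×9.80665×ln(4.863) = 3481.4×1.5817 ≈ 5506 m/s.
Stage 2: m₀ = 2,337 kg, m_f = 2,337 − 1,860 = 477 kg; Δv = 339×9.80665×ln(4.899) = 3324.5×1.5891 ≈ 5283 m/s.
Total Δv = 5506 + 5283 = 10789 m/s.

Δv ≈ 10800 m/s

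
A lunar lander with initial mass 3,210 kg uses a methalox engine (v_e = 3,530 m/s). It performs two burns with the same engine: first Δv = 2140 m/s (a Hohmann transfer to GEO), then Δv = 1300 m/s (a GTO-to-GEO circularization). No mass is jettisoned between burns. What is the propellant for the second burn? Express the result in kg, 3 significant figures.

After the first burn: m = 3210 × exp(−2140/3530.0) = 3210 × 0.54540 = 1,750.73 kg.
After the second burn: m = 1,750.73 × exp(−1300/3530.0) = 1,750.73 × 0.69193 = 1,211.38 kg.
Second-burn propellant = 1,750.73 − 1,211.38 = 539.35 kg.

propellant for the second burn ≈ 539 kg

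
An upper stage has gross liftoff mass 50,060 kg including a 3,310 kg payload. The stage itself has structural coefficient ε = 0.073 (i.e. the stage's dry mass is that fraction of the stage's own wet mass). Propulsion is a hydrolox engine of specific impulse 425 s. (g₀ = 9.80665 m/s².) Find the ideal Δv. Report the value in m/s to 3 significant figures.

Δv ≈ 8370 m/s

Stage wet mass = m₀ − payload = 50,060 − 3,310 = 46,750 kg.
Stage dry mass = ε × stage wet mass = 0.073 × 46,750 = 3,412.75 kg.
Burnout mass m_f = stage dry + payload = 3,412.75 + 3,310 = 6,722.75 kg.
v_e = Isp · g₀ = 425 × 9.80665 = 4167.8 m/s.
Δv = v_e · ln(50,060/6,722.75) = 4167.8 × ln(7.446) = 4167.8 × 2.0077 ≈ 8368 m/s.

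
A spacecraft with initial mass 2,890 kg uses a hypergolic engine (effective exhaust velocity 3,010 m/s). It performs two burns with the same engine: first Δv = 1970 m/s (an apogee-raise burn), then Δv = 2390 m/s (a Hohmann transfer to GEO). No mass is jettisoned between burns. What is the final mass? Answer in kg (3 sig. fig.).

After the first burn: m = 2890 × exp(−1970/3010.0) = 2890 × 0.51971 = 1,501.96 kg.
After the second burn: m = 1,501.96 × exp(−2390/3010.0) = 1,501.96 × 0.45202 = 678.916 kg.

final mass ≈ 679 kg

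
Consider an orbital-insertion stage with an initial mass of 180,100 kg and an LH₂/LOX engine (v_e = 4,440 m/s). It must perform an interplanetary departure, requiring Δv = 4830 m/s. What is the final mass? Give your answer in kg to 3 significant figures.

final mass ≈ 60700 kg

m₀/m_f = exp(Δv / v_e) = exp(4830 / 4440.0) = exp(1.0878) = 2.9679.
m_f = m₀ / 2.9679 = 180,100 / 2.9679 = 60,682.6 kg.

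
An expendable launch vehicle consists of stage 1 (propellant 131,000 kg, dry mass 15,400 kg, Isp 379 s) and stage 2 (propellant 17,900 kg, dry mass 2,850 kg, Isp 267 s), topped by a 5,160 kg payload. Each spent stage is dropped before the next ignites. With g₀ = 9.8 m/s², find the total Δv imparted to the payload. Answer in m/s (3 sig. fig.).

Ignition mass of stage 1 = 131,000+15,400 + 17,900+2,850 + 5,160 = 172,310 kg.
Stage 1: m₀ = 172,310 kg, m_f = 172,310 − 131,000 = 41,310 kg; Δv = 379×9.8×ln(4.171) = 3714.2×1.4282 ≈ 5305 m/s.
Stage 2: m₀ = 25,910 kg, m_f = 25,910 − 17,900 = 8,010 kg; Δv = 267×9.8×ln(3.235) = 2616.6×1.1739 ≈ 3072 m/s.
Total Δv = 5305 + 3072 = 8377 m/s.

Δv ≈ 8380 m/s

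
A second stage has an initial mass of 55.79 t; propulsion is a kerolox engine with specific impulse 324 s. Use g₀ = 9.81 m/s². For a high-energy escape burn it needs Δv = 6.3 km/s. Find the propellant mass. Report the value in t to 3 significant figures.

v_e = Isp · g₀ = 324 × 9.81 = 3178.4 m/s.
From the ideal rocket equation, m₀/m_f = exp(Δv / v_e) = exp(6300 / 3178.4) = exp(1.9821) = 7.2580.
m_f = 55.79 / 7.2580 = 7.68669 t, so propellant = m₀ − m_f = 55.79 − 7.68669 = 48.10331 t.

propellant mass ≈ 48.1 t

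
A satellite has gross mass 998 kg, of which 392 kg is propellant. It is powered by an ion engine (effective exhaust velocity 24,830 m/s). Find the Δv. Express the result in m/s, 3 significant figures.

m_f = m₀ − m_prop = 998 − 392 = 606 kg.
Using Δv = v_e ln(m₀/m_f): Δv = v_e · ln(m₀/m_f) = 24830.0 × ln(1.647) = 24830.0 × 0.4989 ≈ 12387.0 m/s.

Δv ≈ 12400 m/s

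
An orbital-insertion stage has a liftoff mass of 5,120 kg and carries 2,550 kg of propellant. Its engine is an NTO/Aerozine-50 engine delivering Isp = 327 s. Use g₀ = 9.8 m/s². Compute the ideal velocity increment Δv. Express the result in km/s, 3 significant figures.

v_e = Isp · g₀ = 327 × 9.8 = 3204.6 m/s.
m_f = m₀ − m_prop = 5,120 − 2,550 = 2,570 kg.
By the Tsiolkovsky rocket equation, Δv = v_e · ln(m₀/m_f) = 3204.6 × ln(1.992) = 3204.6 × 0.6892 ≈ 2208.8 m/s.

Δv ≈ 2.21 km/s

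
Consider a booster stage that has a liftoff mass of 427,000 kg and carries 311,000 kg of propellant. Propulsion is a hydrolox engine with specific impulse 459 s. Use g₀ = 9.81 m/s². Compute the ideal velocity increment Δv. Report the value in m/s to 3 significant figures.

Δv ≈ 5870 m/s

v_e = Isp · g₀ = 459 × 9.81 = 4502.8 m/s.
m_f = m₀ − m_prop = 427,000 − 311,000 = 116,000 kg.
Rocket equation: Δv = v_e · ln(m₀/m_f) = 4502.8 × ln(3.681) = 4502.8 × 1.3032 ≈ 5868.0 m/s.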